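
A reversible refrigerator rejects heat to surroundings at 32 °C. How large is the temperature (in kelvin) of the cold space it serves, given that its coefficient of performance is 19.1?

T_C ≈ 290 K

T_H = 32 °C → 32 + 273.15 = 305.15 K.
COP_R = T_C/(T_H − T_C) ⇒ T_C = T_H·COP_R/(1 + COP_R) = 305.15 × 19.1/(1 + 19.1) = 290 K.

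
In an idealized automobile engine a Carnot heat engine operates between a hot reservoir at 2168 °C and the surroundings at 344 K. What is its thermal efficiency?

η ≈ 0.859

T_H = 2168 °C → 2168 + 273.15 = 2441.15 K.
Since the cycle is reversible, η = 1 − T_C/T_H = 1 − 344.00/2441.15 = 0.859.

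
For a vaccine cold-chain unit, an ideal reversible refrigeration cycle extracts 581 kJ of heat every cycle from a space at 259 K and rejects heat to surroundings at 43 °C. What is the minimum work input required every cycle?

T_H = 43 °C → 43 + 273.15 = 316.15 K.
COP_R = T_C/(T_H − T_C) = 259.00/57.15 = 4.5319.
W = Q_C/COP_R = 581/4.5319 = 128 kJ.

W_in ≈ 128 kJ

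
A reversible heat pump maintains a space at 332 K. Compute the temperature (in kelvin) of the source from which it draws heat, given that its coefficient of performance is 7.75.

T_C ≈ 289 K

COP_HP = T_H/(T_H − T_C) ⇒ T_C = T_H·(COP_HP − 1)/COP_HP = 332.00 × (7.75 − 1)/7.75 = 289 K.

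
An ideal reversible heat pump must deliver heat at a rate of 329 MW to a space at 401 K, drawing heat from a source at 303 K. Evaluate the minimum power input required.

Reversible heating COP: COP_HP = T_H/(T_H − T_C) = 401.00/98.00 = 4.0918.
W = Q_H/COP_HP = 329/4.0918 = 80.4 MW.

Ẇ_in ≈ 80.4 MW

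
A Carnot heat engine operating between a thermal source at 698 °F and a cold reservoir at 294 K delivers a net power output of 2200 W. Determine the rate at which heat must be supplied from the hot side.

Q̇_H ≈ 4052 W

T_H = 698 °F → (698 − 32) × 5/9 = 370.00 °C = 643.15 K.
The Carnot efficiency is η = 1 − T_C/T_H = 1 − 294.00/643.15 = 0.5429.
Q_H = W/η = 2200/0.5429 = 4052 W.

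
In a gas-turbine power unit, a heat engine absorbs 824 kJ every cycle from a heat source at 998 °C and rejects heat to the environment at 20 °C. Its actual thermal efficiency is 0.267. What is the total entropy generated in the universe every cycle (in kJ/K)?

ΔS_univ ≈ 1.412 kJ/K

T_H = 998 °C → 998 + 273.15 = 1271.15 K.
T_C = 20 °C → 20 + 273.15 = 293.15 K.
W = η·Q_H = 0.267 × 824 = 220.0 kJ, so Q_C = Q_H − W = 604.0 kJ.
Entropy balance on the reservoirs: −Q_H/T_H = -0.6482 kJ/K, +Q_C/T_C = 2.060 kJ/K.
ΔS_univ = −Q_H/T_H + Q_C/T_C = 1.412 kJ/K (> 0, since η = 0.267 < η_Carnot = 0.769).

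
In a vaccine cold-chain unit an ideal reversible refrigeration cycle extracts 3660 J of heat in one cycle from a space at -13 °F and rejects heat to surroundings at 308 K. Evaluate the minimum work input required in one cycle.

W_in ≈ 883 J

T_C = -13 °F → (-13 − 32) × 5/9 = -25.00 °C = 248.15 K.
The reversible coefficient of performance is COP_R = T_C/(T_H − T_C) = 248.15/59.85 = 4.1462.
W = Q_C/COP_R = 3660/4.1462 = 883 J.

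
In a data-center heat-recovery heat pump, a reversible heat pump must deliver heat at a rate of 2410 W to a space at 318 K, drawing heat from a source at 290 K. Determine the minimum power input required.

Reversible heating COP: COP_HP = T_H/(T_H − T_C) = 318.00/28.00 = 11.3571.
W = Q_H/COP_HP = 2410/11.3571 = 212.2 W.

Ẇ_in ≈ 212.2 W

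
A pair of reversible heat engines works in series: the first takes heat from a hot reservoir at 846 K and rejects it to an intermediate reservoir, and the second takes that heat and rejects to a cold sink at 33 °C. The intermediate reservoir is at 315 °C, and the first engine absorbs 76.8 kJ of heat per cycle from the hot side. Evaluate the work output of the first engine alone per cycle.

W₁ ≈ 23.41 kJ

T_C = 33 °C → 33 + 273.15 = 306.15 K.
T_m = 315 °C → 315 + 273.15 = 588.15 K.
First-stage efficiency η₁ = 1 − T_m/T_H = 1 − 588.15/846.00 = 0.3048.
W₁ = η₁·Q_H = 0.3048 × 76.8 = 23.41 kJ.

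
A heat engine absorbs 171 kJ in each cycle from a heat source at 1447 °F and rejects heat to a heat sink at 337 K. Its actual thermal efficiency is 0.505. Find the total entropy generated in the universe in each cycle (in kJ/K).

T_H = 1447 °F → (1447 − 32) × 5/9 = 786.11 °C = 1059.26 K.
W = η·Q_H = 0.505 × 171 = 86.36 kJ, so Q_C = Q_H − W = 84.64 kJ.
Entropy balance on the reservoirs: −Q_H/T_H = -0.1614 kJ/K, +Q_C/T_C = 0.2512 kJ/K.
ΔS_univ = −Q_H/T_H + Q_C/T_C = 0.0897 kJ/K (> 0, since η = 0.505 < η_Carnot = 0.682).

ΔS_univ ≈ 0.0897 kJ/K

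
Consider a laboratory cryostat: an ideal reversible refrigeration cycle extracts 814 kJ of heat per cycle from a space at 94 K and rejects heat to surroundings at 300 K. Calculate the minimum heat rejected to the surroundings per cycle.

Q_H ≈ 2598 kJ

For a reversible cycle Q_H/Q_C = T_H/T_C, so Q_H = Q_C·T_H/T_C = 814 × 300.00/94.00 = 2598 kJ.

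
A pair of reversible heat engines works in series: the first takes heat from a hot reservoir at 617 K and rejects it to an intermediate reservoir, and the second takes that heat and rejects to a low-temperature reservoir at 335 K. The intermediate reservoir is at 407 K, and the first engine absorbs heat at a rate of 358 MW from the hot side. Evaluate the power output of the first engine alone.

First-stage efficiency η₁ = 1 − T_m/T_H = 1 − 407.00/617.00 = 0.3404.
W₁ = η₁·Q_H = 0.3404 × 358 = 121.8 MW.

Ẇ₁ ≈ 121.8 MW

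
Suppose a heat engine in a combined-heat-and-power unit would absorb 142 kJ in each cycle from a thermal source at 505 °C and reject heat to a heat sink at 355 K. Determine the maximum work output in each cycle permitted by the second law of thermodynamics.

T_H = 505 °C → 505 + 273.15 = 778.15 K.
The upper bound on efficiency is η_max = 1 − T_C/T_H = 1 − 355.00/778.15 = 0.5438.
W_max = η_max · Q_H = 0.5438 × 142 = 77.2 kJ.

W_max ≈ 77.2 kJ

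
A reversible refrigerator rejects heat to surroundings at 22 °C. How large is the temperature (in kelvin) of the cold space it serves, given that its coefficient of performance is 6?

T_C ≈ 253 K

T_H = 22 °C → 22 + 273.15 = 295.15 K.
COP_R = T_C/(T_H − T_C) ⇒ T_C = T_H·COP_R/(1 + COP_R) = 295.15 × 6/(1 + 6) = 253 K.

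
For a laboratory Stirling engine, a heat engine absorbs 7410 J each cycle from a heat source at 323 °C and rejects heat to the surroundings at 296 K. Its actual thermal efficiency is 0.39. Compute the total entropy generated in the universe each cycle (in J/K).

T_H = 323 °C → 323 + 273.15 = 596.15 K.
W = η·Q_H = 0.39 × 7410 = 2890 J, so Q_C = Q_H − W = 4520 J.
Entropy balance on the reservoirs: −Q_H/T_H = -12.43 J/K, +Q_C/T_C = 15.27 J/K.
ΔS_univ = −Q_H/T_H + Q_C/T_C = 2.841 J/K (> 0, since η = 0.39 < η_Carnot = 0.503).

ΔS_univ ≈ 2.841 J/K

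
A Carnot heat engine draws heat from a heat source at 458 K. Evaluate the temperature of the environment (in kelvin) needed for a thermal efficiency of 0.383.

From η = 1 − T_C/T_H, T_C = T_H·(1 − η) = 458.00 × (1 − 0.383) = 283 K.

T_C ≈ 283 K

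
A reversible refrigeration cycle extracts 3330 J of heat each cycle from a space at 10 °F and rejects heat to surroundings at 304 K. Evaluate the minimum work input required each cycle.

T_C = 10 °F → (10 − 32) × 5/9 = -12.22 °C = 260.93 K.
For a reversible refrigerator, COP_R = T_C/(T_H − T_C) = 260.93/43.07 = 6.0579.
W = Q_C/COP_R = 3330/6.0579 = 550 J.

W_in ≈ 550 J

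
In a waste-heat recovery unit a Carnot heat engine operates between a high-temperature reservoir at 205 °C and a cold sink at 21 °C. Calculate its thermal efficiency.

η ≈ 0.385

T_H = 205 °C → 205 + 273.15 = 478.15 K.
T_C = 21 °C → 21 + 273.15 = 294.15 K.
η_rev = 1 − T_C/T_H = 1 − 294.15/478.15 = 0.385.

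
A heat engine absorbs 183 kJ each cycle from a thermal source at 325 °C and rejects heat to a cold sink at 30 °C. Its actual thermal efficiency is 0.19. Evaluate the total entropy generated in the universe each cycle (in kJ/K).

T_H = 325 °C → 325 + 273.15 = 598.15 K.
T_C = 30 °C → 30 + 273.15 = 303.15 K.
W = η·Q_H = 0.19 × 183 = 34.77 kJ, so Q_C = Q_H − W = 148.2 kJ.
The hot reservoir loses entropy Q_H/T_H = 183/598.15 = 0.3059 kJ/K; the cold reservoir gains Q_C/T_C = 148.2/303.15 = 0.4890 kJ/K.
ΔS_univ = −Q_H/T_H + Q_C/T_C = 0.1830 kJ/K (> 0, since η = 0.19 < η_Carnot = 0.493).

ΔS_univ ≈ 0.1830 kJ/K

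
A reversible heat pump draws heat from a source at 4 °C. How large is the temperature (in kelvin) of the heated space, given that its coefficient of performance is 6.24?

T_C = 4 °C → 4 + 273.15 = 277.15 K.
COP_HP = T_H/(T_H − T_C) ⇒ T_H = T_C·COP_HP/(COP_HP − 1) = 277.15 × 6.24/(6.24 − 1) = 330 K.

T_H ≈ 330 K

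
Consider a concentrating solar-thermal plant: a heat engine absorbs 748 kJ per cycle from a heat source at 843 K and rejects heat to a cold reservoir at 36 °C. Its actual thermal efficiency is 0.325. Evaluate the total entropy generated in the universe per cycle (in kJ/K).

ΔS_univ ≈ 0.7459 kJ/K

T_C = 36 °C → 36 + 273.15 = 309.15 K.
W = η·Q_H = 0.325 × 748 = 243.1 kJ, so Q_C = Q_H − W = 504.9 kJ.
Reservoir entropy changes: ΔS_H = −Q_H/T_H = −748/843.00 = -0.8873 kJ/K and ΔS_C = +Q_C/T_C = 504.9/309.15 = 1.633 kJ/K.
ΔS_univ = −Q_H/T_H + Q_C/T_C = 0.7459 kJ/K (> 0, since η = 0.325 < η_Carnot = 0.633).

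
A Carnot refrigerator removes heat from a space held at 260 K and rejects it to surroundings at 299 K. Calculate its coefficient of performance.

The reversible coefficient of performance is COP_R = T_C/(T_H − T_C) = 260.00/(299.00 − 260.00) = 6.667.

COP_R ≈ 6.667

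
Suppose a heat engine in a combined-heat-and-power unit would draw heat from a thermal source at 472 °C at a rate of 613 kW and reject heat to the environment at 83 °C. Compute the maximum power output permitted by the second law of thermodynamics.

Ẇ_max ≈ 320 kW

T_H = 472 °C → 472 + 273.15 = 745.15 K.
T_C = 83 °C → 83 + 273.15 = 356.15 K.
By the Carnot theorem, η_max = 1 − T_C/T_H = 1 − 356.15/745.15 = 0.5220.
W_max = η_max · Q_H = 0.5220 × 613 = 320 kW.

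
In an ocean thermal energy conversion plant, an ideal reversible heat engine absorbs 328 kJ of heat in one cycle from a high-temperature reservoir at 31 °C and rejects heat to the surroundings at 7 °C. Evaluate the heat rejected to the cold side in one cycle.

Q_C ≈ 302.1 kJ

T_H = 31 °C → 31 + 273.15 = 304.15 K.
T_C = 7 °C → 7 + 273.15 = 280.15 K.
Since the cycle is reversible, η = 1 − T_C/T_H = 1 − 280.15/304.15 = 0.0789.
For a reversible cycle Q_C/Q_H = T_C/T_H, so Q_C = 328 × 280.15/304.15 = 302.1 kJ.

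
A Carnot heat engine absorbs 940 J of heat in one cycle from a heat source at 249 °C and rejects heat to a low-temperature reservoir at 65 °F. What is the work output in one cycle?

W ≈ 415 J

T_H = 249 °C → 249 + 273.15 = 522.15 K.
T_C = 65 °F → (65 − 32) × 5/9 = 18.33 °C = 291.48 K.
The Carnot efficiency is η = 1 − T_C/T_H = 1 − 291.48/522.15 = 0.4418.
W = η·Q_H = 0.4418 × 940 = 415 J.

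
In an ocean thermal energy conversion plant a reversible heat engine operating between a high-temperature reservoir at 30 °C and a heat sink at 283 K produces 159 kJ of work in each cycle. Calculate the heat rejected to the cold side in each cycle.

Q_C ≈ 2230 kJ

T_H = 30 °C → 30 + 273.15 = 303.15 K.
η_rev = 1 − T_C/T_H = 1 − 283.00/303.15 = 0.0665.
Since Q_C/Q_H = T_C/T_H and Q_H = W/η, Q_C = W·T_C/(T_H − T_C) = 159 × 283.00/20.15 = 2230 kJ.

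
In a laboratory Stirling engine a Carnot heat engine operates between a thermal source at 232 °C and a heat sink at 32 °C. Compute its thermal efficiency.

T_H = 232 °C → 232 + 273.15 = 505.15 K.
T_C = 32 °C → 32 + 273.15 = 305.15 K.
η_rev = 1 − T_C/T_H = 1 − 305.15/505.15 = 0.396.

η ≈ 0.396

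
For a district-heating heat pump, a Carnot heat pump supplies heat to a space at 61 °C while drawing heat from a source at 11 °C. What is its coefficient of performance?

COP_HP ≈ 6.683

T_H = 61 °C → 61 + 273.15 = 334.15 K.
T_C = 11 °C → 11 + 273.15 = 284.15 K.
Reversible heating COP: COP_HP = T_H/(T_H − T_C) = 334.15/(334.15 − 284.15) = 6.683.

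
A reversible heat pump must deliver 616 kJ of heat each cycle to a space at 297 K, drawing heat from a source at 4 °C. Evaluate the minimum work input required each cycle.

W_in ≈ 41.17 kJ

T_C = 4 °C → 4 + 273.15 = 277.15 K.
COP_HP = T_H/(T_H − T_C) = 297.00/19.85 = 14.9622.
W = Q_H/COP_HP = 616/14.9622 = 41.17 kJ.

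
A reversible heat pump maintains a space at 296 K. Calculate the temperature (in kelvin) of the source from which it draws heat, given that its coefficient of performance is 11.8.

COP_HP = T_H/(T_H − T_C) ⇒ T_C = T_H·(COP_HP − 1)/COP_HP = 296.00 × (11.8 − 1)/11.8 = 271 K.

T_C ≈ 271 K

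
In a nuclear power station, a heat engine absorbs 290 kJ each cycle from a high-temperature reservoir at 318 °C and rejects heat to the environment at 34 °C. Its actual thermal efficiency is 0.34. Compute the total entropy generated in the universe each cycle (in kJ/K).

ΔS_univ ≈ 0.133 kJ/K

T_H = 318 °C → 318 + 273.15 = 591.15 K.
T_C = 34 °C → 34 + 273.15 = 307.15 K.
W = η·Q_H = 0.34 × 290 = 98.60 kJ, so Q_C = Q_H − W = 191.4 kJ.
The hot reservoir loses entropy Q_H/T_H = 290/591.15 = 0.4906 kJ/K; the cold reservoir gains Q_C/T_C = 191.4/307.15 = 0.6231 kJ/K.
ΔS_univ = −Q_H/T_H + Q_C/T_C = 0.133 kJ/K (> 0, since η = 0.34 < η_Carnot = 0.480).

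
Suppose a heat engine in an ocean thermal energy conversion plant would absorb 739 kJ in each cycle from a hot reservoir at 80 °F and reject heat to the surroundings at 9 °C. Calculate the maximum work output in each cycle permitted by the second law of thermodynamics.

T_H = 80 °F → (80 − 32) × 5/9 = 26.67 °C = 299.82 K.
T_C = 9 °C → 9 + 273.15 = 282.15 K.
By the Carnot theorem, η_max = 1 − T_C/T_H = 1 − 282.15/299.82 = 0.0589.
W_max = η_max · Q_H = 0.0589 × 739 = 43.5 kJ.

W_max ≈ 43.5 kJ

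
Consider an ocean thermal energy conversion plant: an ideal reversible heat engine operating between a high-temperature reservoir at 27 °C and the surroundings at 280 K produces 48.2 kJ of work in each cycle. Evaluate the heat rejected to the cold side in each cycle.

T_H = 27 °C → 27 + 273.15 = 300.15 K.
Carnot efficiency: η = 1 − T_C/T_H = 1 − 280.00/300.15 = 0.0671.
Since Q_C/Q_H = T_C/T_H and Q_H = W/η, Q_C = W·T_C/(T_H − T_C) = 48.2 × 280.00/20.15 = 669.8 kJ.

Q_C ≈ 669.8 kJ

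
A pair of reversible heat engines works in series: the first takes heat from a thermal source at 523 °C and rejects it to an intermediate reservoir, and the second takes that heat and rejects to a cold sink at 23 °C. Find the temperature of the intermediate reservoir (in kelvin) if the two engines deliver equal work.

T_H = 523 °C → 523 + 273.15 = 796.15 K.
T_C = 23 °C → 23 + 273.15 = 296.15 K.
For reversible stages Q_m = Q_H·(T_m/T_H). Setting W₁ = Q_H(1 − T_m/T_H) equal to W₂ = Q_m(1 − T_C/T_m) = Q_H·(T_m − T_C)/T_H gives T_H − T_m = T_m − T_C, so T_m = (T_H + T_C)/2 = (796.15 + 296.15)/2 = 546 K.

T_m ≈ 546 K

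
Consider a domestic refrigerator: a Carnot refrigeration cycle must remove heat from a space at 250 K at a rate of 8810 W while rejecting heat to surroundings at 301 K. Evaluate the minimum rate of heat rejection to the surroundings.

Q̇_H ≈ 10600 W

For a reversible cycle Q_H/Q_C = T_H/T_C, so Q_H = Q_C·T_H/T_C = 8810 × 301.00/250.00 = 10600 W.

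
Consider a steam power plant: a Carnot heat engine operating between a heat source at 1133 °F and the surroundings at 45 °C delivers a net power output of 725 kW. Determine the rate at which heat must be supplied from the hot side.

Q̇_H ≈ 1132 kW

T_H = 1133 °F → (1133 − 32) × 5/9 = 611.67 °C = 884.82 K.
T_C = 45 °C → 45 + 273.15 = 318.15 K.
η_rev = 1 − T_C/T_H = 1 − 318.15/884.82 = 0.6404.
Q_H = W/η = 725/0.6404 = 1132 kW.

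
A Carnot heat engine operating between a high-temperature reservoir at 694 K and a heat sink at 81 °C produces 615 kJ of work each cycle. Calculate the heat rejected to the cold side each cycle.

Q_C ≈ 640.9 kJ

T_C = 81 °C → 81 + 273.15 = 354.15 K.
Carnot efficiency: η = 1 − T_C/T_H = 1 − 354.15/694.00 = 0.4897.
Since Q_C/Q_H = T_C/T_H and Q_H = W/η, Q_C = W·T_C/(T_H − T_C) = 615 × 354.15/339.85 = 640.9 kJ.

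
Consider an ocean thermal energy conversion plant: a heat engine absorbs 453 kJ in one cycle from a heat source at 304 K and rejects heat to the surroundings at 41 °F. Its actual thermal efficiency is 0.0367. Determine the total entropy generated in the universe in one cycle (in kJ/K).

T_C = 41 °F → (41 − 32) × 5/9 = 5.00 °C = 278.15 K.
W = η·Q_H = 0.0367 × 453 = 16.63 kJ, so Q_C = Q_H − W = 436.4 kJ.
The hot reservoir loses entropy Q_H/T_H = 453/304.00 = 1.490 kJ/K; the cold reservoir gains Q_C/T_C = 436.4/278.15 = 1.569 kJ/K.
ΔS_univ = −Q_H/T_H + Q_C/T_C = 0.0787 kJ/K (> 0, since η = 0.0367 < η_Carnot = 0.085).

ΔS_univ ≈ 0.0787 kJ/K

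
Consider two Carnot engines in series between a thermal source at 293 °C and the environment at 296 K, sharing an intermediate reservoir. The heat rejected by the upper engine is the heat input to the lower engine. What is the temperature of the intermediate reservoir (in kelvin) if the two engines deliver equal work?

T_H = 293 °C → 293 + 273.15 = 566.15 K.
For reversible stages Q_m = Q_H·(T_m/T_H). Setting W₁ = Q_H(1 − T_m/T_H) equal to W₂ = Q_m(1 − T_C/T_m) = Q_H·(T_m − T_C)/T_H gives T_H − T_m = T_m − T_C, so T_m = (T_H + T_C)/2 = (566.15 + 296.00)/2 = 431 K.

T_m ≈ 431 K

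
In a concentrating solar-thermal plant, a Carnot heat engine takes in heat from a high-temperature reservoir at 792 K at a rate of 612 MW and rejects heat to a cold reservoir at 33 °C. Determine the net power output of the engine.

T_C = 33 °C → 33 + 273.15 = 306.15 K.
The Carnot efficiency is η = 1 − T_C/T_H = 1 − 306.15/792.00 = 0.6134.
W = η·Q_H = 0.6134 × 612 = 375 MW.

Ẇ ≈ 375 MW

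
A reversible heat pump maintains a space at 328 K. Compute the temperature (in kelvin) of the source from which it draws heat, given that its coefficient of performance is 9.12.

COP_HP = T_H/(T_H − T_C) ⇒ T_C = T_H·(COP_HP − 1)/COP_HP = 328.00 × (9.12 − 1)/9.12 = 292 K.

T_C ≈ 292 K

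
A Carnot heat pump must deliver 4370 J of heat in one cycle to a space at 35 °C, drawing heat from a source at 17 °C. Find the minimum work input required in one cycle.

T_H = 35 °C → 35 + 273.15 = 308.15 K.
T_C = 17 °C → 17 + 273.15 = 290.15 K.
The Carnot heat-pump COP is COP_HP = T_H/(T_H − T_C) = 308.15/18.00 = 17.1194.
W = Q_H/COP_HP = 4370/17.1194 = 255 J.

W_in ≈ 255 J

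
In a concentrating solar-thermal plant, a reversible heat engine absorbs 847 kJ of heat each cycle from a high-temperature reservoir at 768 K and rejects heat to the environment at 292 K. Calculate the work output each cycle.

Carnot efficiency: η = 1 − T_C/T_H = 1 − 292.00/768.00 = 0.6198.
W = η·Q_H = 0.6198 × 847 = 525 kJ.

W ≈ 525 kJ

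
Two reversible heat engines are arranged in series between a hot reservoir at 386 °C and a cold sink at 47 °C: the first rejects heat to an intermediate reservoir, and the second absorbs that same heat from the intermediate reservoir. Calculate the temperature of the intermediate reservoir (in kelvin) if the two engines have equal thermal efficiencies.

T_H = 386 °C → 386 + 273.15 = 659.15 K.
T_C = 47 °C → 47 + 273.15 = 320.15 K.
Equal efficiencies require 1 − T_m/T_H = 1 − T_C/T_m, i.e. T_m/T_H = T_C/T_m, so T_m = √(T_H·T_C) = √(659.15 × 320.15) = 459 K.

T_m ≈ 459 K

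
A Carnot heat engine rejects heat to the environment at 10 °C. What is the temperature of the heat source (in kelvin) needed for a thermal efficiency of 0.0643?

T_C = 10 °C → 10 + 273.15 = 283.15 K.
From η = 1 − T_C/T_H, solving for T_H gives T_H = T_C/(1 − η) = 283.15/(1 − 0.0643) = 303 K.

T_H ≈ 303 K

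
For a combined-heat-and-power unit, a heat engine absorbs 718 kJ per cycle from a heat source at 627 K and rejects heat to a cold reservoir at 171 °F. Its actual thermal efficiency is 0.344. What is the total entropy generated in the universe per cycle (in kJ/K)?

ΔS_univ ≈ 0.1992 kJ/K

T_C = 171 °F → (171 − 32) × 5/9 = 77.22 °C = 350.37 K.
W = η·Q_H = 0.344 × 718 = 247.0 kJ, so Q_C = Q_H − W = 471.0 kJ.
Reservoir entropy changes: ΔS_H = −Q_H/T_H = −718/627.00 = -1.145 kJ/K and ΔS_C = +Q_C/T_C = 471.0/350.37 = 1.344 kJ/K.
ΔS_univ = −Q_H/T_H + Q_C/T_C = 0.1992 kJ/K (> 0, since η = 0.344 < η_Carnot = 0.441).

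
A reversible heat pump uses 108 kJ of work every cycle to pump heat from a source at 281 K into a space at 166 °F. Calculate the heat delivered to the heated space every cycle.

Q_H ≈ 564 kJ

T_H = 166 °F → (166 − 32) × 5/9 = 74.44 °C = 347.59 K.
The Carnot heat-pump COP is COP_HP = T_H/(T_H − T_C) = 347.59/66.59 = 5.2196.
Q_H = COP_HP · W = 5.2196 × 108 = 564 kJ.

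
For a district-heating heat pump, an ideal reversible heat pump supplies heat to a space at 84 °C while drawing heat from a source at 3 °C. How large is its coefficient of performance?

COP_HP ≈ 4.41

T_H = 84 °C → 84 + 273.15 = 357.15 K.
T_C = 3 °C → 3 + 273.15 = 276.15 K.
Reversible heating COP: COP_HP = T_H/(T_H − T_C) = 357.15/(357.15 − 276.15) = 4.41.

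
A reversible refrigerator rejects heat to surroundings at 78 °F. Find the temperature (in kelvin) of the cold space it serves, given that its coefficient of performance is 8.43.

T_H = 78 °F → (78 − 32) × 5/9 = 25.56 °C = 298.71 K.
COP_R = T_C/(T_H − T_C) ⇒ T_C = T_H·COP_R/(1 + COP_R) = 298.71 × 8.43/(1 + 8.43) = 267 K.

T_C ≈ 267 K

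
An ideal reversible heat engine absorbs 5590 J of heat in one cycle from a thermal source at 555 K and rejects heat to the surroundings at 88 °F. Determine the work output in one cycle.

T_C = 88 °F → (88 − 32) × 5/9 = 31.11 °C = 304.26 K.
Carnot efficiency: η = 1 − T_C/T_H = 1 − 304.26/555.00 = 0.4518.
W = η·Q_H = 0.4518 × 5590 = 2525 J.

W ≈ 2525 J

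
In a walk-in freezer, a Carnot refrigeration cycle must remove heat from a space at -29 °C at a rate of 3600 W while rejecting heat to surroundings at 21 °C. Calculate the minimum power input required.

T_H = 21 °C → 21 + 273.15 = 294.15 K.
T_C = -29 °C → -29 + 273.15 = 244.15 K.
The reversible coefficient of performance is COP_R = T_C/(T_H − T_C) = 244.15/50.00 = 4.8830.
W = Q_C/COP_R = 3600/4.8830 = 737 W.

Ẇ_in ≈ 737 W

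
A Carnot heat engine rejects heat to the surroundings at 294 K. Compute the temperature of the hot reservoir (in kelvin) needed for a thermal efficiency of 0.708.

From η = 1 − T_C/T_H, solving for T_H gives T_H = T_C/(1 − η) = 294.00/(1 − 0.708) = 1010 K.

T_H ≈ 1010 K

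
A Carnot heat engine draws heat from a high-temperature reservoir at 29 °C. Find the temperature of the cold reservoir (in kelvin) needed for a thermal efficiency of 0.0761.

T_C ≈ 279 K

T_H = 29 °C → 29 + 273.15 = 302.15 K.
From η = 1 − T_C/T_H, T_C = T_H·(1 − η) = 302.15 × (1 − 0.0761) = 279 K.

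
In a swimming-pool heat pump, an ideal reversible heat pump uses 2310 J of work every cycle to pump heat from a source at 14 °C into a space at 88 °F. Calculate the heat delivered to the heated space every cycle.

Q_H ≈ 41100 J

T_H = 88 °F → (88 − 32) × 5/9 = 31.11 °C = 304.26 K.
T_C = 14 °C → 14 + 273.15 = 287.15 K.
Reversible heating COP: COP_HP = T_H/(T_H − T_C) = 304.26/17.11 = 17.7815.
Q_H = COP_HP · W = 17.7815 × 2310 = 41100 J.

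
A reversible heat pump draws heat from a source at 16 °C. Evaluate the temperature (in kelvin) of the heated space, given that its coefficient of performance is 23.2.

T_C = 16 °C → 16 + 273.15 = 289.15 K.
COP_HP = T_H/(T_H − T_C) ⇒ T_H = T_C·COP_HP/(COP_HP − 1) = 289.15 × 23.2/(23.2 − 1) = 302.2 K.

T_H ≈ 302.2 K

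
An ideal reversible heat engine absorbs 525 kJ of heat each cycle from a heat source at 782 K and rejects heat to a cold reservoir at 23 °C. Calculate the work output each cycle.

T_C = 23 °C → 23 + 273.15 = 296.15 K.
The Carnot efficiency is η = 1 − T_C/T_H = 1 − 296.15/782.00 = 0.6213.
W = η·Q_H = 0.6213 × 525 = 326 kJ.

W ≈ 326 kJ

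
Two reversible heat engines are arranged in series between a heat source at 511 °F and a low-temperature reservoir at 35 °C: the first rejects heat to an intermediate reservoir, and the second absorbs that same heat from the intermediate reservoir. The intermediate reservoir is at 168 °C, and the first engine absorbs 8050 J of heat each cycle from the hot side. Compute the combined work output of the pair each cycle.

T_H = 511 °F → (511 − 32) × 5/9 = 266.11 °C = 539.26 K.
T_C = 35 °C → 35 + 273.15 = 308.15 K.
Two reversible stages in series are equivalent to a single Carnot engine between T_H and T_C, so η_total = 1 − T_C/T_H = 1 − 308.15/539.26 = 0.4286.
W_total = η_total · Q_H = 0.4286 × 8050 = 3450 J.

W_total ≈ 3450 J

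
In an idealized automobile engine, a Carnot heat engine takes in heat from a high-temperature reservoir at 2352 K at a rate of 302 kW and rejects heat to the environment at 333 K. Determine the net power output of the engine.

Ẇ ≈ 259 kW

Carnot efficiency: η = 1 − T_C/T_H = 1 − 333.00/2352.00 = 0.8584.
W = η·Q_H = 0.8584 × 302 = 259 kW.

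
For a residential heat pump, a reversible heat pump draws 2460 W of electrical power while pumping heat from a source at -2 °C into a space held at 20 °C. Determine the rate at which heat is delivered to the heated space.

Q̇_H ≈ 32800 W

T_H = 20 °C → 20 + 273.15 = 293.15 K.
T_C = -2 °C → -2 + 273.15 = 271.15 K.
Reversible heating COP: COP_HP = T_H/(T_H − T_C) = 293.15/22.00 = 13.3250.
Q_H = COP_HP · W = 13.3250 × 2460 = 32800 W.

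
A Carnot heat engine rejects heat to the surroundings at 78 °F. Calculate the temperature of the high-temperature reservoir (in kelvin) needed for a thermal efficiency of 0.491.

T_H ≈ 587 K

T_C = 78 °F → (78 − 32) × 5/9 = 25.56 °C = 298.71 K.
From η = 1 − T_C/T_H, solving for T_H gives T_H = T_C/(1 − η) = 298.71/(1 − 0.491) = 587 K.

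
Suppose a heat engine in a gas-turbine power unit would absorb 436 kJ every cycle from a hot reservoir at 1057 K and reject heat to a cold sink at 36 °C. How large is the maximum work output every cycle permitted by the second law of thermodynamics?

W_max ≈ 308 kJ

T_C = 36 °C → 36 + 273.15 = 309.15 K.
The upper bound on efficiency is η_max = 1 − T_C/T_H = 1 − 309.15/1057.00 = 0.7075.
W_max = η_max · Q_H = 0.7075 × 436 = 308 kJ.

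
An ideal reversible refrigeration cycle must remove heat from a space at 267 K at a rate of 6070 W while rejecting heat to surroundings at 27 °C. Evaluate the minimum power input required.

Ẇ_in ≈ 753.6 W

T_H = 27 °C → 27 + 273.15 = 300.15 K.
The reversible coefficient of performance is COP_R = T_C/(T_H − T_C) = 267.00/33.15 = 8.0543.
W = Q_C/COP_R = 6070/8.0543 = 753.6 W.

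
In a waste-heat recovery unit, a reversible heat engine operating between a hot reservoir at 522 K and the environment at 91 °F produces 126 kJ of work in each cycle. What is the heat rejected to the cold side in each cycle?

T_C = 91 °F → (91 − 32) × 5/9 = 32.78 °C = 305.93 K.
For a reversible engine, η = 1 − T_C/T_H = 1 − 305.93/522.00 = 0.4139.
Since Q_C/Q_H = T_C/T_H and Q_H = W/η, Q_C = W·T_C/(T_H − T_C) = 126 × 305.93/216.07 = 178 kJ.

Q_C ≈ 178 kJ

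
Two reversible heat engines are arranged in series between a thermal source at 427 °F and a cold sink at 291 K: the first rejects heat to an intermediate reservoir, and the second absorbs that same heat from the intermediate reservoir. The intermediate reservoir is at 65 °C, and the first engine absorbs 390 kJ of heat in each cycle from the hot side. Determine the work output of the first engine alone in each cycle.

T_H = 427 °F → (427 − 32) × 5/9 = 219.44 °C = 492.59 K.
T_m = 65 °C → 65 + 273.15 = 338.15 K.
First-stage efficiency η₁ = 1 − T_m/T_H = 1 − 338.15/492.59 = 0.3135.
W₁ = η₁·Q_H = 0.3135 × 390 = 122 kJ.

W₁ ≈ 122 kJ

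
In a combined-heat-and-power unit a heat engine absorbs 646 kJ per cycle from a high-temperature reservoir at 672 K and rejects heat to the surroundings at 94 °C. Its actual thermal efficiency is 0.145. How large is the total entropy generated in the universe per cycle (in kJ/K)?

ΔS_univ ≈ 0.543 kJ/K

T_C = 94 °C → 94 + 273.15 = 367.15 K.
W = η·Q_H = 0.145 × 646 = 93.67 kJ, so Q_C = Q_H − W = 552.3 kJ.
The hot reservoir loses entropy Q_H/T_H = 646/672.00 = 0.9613 kJ/K; the cold reservoir gains Q_C/T_C = 552.3/367.15 = 1.504 kJ/K.
ΔS_univ = −Q_H/T_H + Q_C/T_C = 0.543 kJ/K (> 0, since η = 0.145 < η_Carnot = 0.454).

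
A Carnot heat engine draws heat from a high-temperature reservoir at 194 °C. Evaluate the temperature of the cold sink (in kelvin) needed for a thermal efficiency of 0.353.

T_H = 194 °C → 194 + 273.15 = 467.15 K.
From η = 1 − T_C/T_H, T_C = T_H·(1 − η) = 467.15 × (1 − 0.353) = 302 K.

T_C ≈ 302 K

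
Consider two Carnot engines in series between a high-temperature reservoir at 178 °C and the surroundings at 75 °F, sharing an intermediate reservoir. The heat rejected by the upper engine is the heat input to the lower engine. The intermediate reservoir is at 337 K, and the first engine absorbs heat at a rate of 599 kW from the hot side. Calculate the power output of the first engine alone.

Ẇ₁ ≈ 152 kW

T_H = 178 °C → 178 + 273.15 = 451.15 K.
T_C = 75 °F → (75 − 32) × 5/9 = 23.89 °C = 297.04 K.
First-stage efficiency η₁ = 1 − T_m/T_H = 1 − 337.00/451.15 = 0.2530.
W₁ = η₁·Q_H = 0.2530 × 599 = 152 kW.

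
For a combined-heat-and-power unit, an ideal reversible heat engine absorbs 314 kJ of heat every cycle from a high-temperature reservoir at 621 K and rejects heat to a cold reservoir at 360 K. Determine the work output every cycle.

W ≈ 132 kJ

η_rev = 1 − T_C/T_H = 1 − 360.00/621.00 = 0.4203.
W = η·Q_H = 0.4203 × 314 = 132 kJ.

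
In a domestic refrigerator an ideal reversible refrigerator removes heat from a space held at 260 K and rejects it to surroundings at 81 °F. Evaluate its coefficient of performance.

COP_R ≈ 6.44

T_H = 81 °F → (81 − 32) × 5/9 = 27.22 °C = 300.37 K.
Carnot COP: COP_R = T_C/(T_H − T_C) = 260.00/(300.37 − 260.00) = 6.44.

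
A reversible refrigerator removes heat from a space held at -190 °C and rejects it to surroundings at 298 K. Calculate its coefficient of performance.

T_C = -190 °C → -190 + 273.15 = 83.15 K.
For a reversible refrigerator, COP_R = T_C/(T_H − T_C) = 83.15/(298.00 − 83.15) = 0.387.

COP_R ≈ 0.387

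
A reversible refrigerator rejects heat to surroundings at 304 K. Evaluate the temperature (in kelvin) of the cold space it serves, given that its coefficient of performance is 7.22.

T_C ≈ 267 K

COP_R = T_C/(T_H − T_C) ⇒ T_C = T_H·COP_R/(1 + COP_R) = 304.00 × 7.22/(1 + 7.22) = 267 K.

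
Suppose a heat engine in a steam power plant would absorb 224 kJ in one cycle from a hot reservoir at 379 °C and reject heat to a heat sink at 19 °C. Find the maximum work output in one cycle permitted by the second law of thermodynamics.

T_H = 379 °C → 379 + 273.15 = 652.15 K.
T_C = 19 °C → 19 + 273.15 = 292.15 K.
By the Carnot theorem, η_max = 1 − T_C/T_H = 1 − 292.15/652.15 = 0.5520.
W_max = η_max · Q_H = 0.5520 × 224 = 123.7 kJ.

W_max ≈ 123.7 kJ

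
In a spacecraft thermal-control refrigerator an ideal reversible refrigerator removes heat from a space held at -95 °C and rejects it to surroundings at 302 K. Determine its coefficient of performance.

T_C = -95 °C → -95 + 273.15 = 178.15 K.
Carnot COP: COP_R = T_C/(T_H − T_C) = 178.15/(302.00 − 178.15) = 1.44.

COP_R ≈ 1.44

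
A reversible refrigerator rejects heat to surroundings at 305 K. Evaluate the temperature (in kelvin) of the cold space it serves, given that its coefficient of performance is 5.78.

COP_R = T_C/(T_H − T_C) ⇒ T_C = T_H·COP_R/(1 + COP_R) = 305.00 × 5.78/(1 + 5.78) = 260 K.

T_C ≈ 260 K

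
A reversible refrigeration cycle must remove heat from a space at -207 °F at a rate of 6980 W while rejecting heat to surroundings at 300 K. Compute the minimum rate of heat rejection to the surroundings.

T_C = -207 °F → (-207 − 32) × 5/9 = -132.78 °C = 140.37 K.
For a reversible cycle Q_H/Q_C = T_H/T_C, so Q_H = Q_C·T_H/T_C = 6980 × 300.00/140.37 = 14920 W.

Q̇_H ≈ 14920 W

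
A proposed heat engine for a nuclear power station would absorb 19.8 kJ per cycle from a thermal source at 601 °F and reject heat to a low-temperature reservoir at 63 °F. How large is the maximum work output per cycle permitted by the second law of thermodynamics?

T_H = 601 °F → (601 − 32) × 5/9 = 316.11 °C = 589.26 K.
T_C = 63 °F → (63 − 32) × 5/9 = 17.22 °C = 290.37 K.
By the Carnot theorem, η_max = 1 − T_C/T_H = 1 − 290.37/589.26 = 0.5072.
W_max = η_max · Q_H = 0.5072 × 19.8 = 10.04 kJ.

W_max ≈ 10.04 kJ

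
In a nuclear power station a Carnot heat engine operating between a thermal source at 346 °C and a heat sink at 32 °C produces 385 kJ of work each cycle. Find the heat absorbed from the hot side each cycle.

T_H = 346 °C → 346 + 273.15 = 619.15 K.
T_C = 32 °C → 32 + 273.15 = 305.15 K.
The Carnot efficiency is η = 1 − T_C/T_H = 1 − 305.15/619.15 = 0.5071.
Q_H = W/η = 385/0.5071 = 759 kJ.

Q_H ≈ 759 kJ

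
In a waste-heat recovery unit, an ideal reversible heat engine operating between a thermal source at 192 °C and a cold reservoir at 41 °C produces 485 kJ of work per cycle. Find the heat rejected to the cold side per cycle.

Q_C ≈ 1010 kJ

T_H = 192 °C → 192 + 273.15 = 465.15 K.
T_C = 41 °C → 41 + 273.15 = 314.15 K.
The Carnot efficiency is η = 1 − T_C/T_H = 1 − 314.15/465.15 = 0.3246.
Since Q_C/Q_H = T_C/T_H and Q_H = W/η, Q_C = W·T_C/(T_H − T_C) = 485 × 314.15/151.00 = 1010 kJ.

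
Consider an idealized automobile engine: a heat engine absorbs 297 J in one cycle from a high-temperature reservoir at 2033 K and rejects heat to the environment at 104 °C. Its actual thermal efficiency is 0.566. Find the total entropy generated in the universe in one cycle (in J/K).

ΔS_univ ≈ 0.196 J/K

T_C = 104 °C → 104 + 273.15 = 377.15 K.
W = η·Q_H = 0.566 × 297 = 168.1 J, so Q_C = Q_H − W = 128.9 J.
The hot reservoir loses entropy Q_H/T_H = 297/2033.00 = 0.1461 J/K; the cold reservoir gains Q_C/T_C = 128.9/377.15 = 0.3418 J/K.
ΔS_univ = −Q_H/T_H + Q_C/T_C = 0.196 J/K (> 0, since η = 0.566 < η_Carnot = 0.814).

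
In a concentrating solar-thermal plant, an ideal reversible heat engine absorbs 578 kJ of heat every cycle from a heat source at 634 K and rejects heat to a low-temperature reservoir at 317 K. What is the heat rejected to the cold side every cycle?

Q_C ≈ 289 kJ

η_rev = 1 − T_C/T_H = 1 − 317.00/634.00 = 0.5000.
For a reversible cycle Q_C/Q_H = T_C/T_H, so Q_C = 578 × 317.00/634.00 = 289 kJ.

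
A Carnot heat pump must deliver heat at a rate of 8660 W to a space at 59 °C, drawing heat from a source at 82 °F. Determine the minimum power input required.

Ẇ_in ≈ 814 W

T_H = 59 °C → 59 + 273.15 = 332.15 K.
T_C = 82 °F → (82 − 32) × 5/9 = 27.78 °C = 300.93 K.
For a reversible heat pump, COP_HP = T_H/(T_H − T_C) = 332.15/31.22 = 10.6383.
W = Q_H/COP_HP = 8660/10.6383 = 814 W.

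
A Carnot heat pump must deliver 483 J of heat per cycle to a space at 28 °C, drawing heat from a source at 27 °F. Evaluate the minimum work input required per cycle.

T_H = 28 °C → 28 + 273.15 = 301.15 K.
T_C = 27 °F → (27 − 32) × 5/9 = -2.78 °C = 270.37 K.
COP_HP = T_H/(T_H − T_C) = 301.15/30.78 = 9.7847.
W = Q_H/COP_HP = 483/9.7847 = 49.36 J.

W_in ≈ 49.36 J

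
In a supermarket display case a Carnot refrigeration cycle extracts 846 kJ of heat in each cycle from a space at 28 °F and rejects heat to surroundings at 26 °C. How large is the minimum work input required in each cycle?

W_in ≈ 88.13 kJ

T_H = 26 °C → 26 + 273.15 = 299.15 K.
T_C = 28 °F → (28 − 32) × 5/9 = -2.22 °C = 270.93 K.
COP_R = T_C/(T_H − T_C) = 270.93/28.22 = 9.5998.
W = Q_C/COP_R = 846/9.5998 = 88.13 kJ.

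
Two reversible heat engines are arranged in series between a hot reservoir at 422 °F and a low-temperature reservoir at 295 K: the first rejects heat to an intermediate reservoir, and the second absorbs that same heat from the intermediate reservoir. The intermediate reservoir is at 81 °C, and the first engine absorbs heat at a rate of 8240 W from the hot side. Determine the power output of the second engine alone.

T_H = 422 °F → (422 − 32) × 5/9 = 216.67 °C = 489.82 K.
T_m = 81 °C → 81 + 273.15 = 354.15 K.
Heat entering the second stage: Q_m = Q_H·(T_m/T_H) = 8240 × 354.15/489.82 = 5960 W.
Second-stage efficiency η₂ = 1 − T_C/T_m = 1 − 295.00/354.15 = 0.1670, so W₂ = η₂·Q_m = 995 W.

Ẇ₂ ≈ 995 W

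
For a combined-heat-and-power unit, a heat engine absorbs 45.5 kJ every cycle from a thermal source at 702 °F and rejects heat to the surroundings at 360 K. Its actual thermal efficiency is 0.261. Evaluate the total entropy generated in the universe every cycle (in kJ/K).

T_H = 702 °F → (702 − 32) × 5/9 = 372.22 °C = 645.37 K.
W = η·Q_H = 0.261 × 45.5 = 11.88 kJ, so Q_C = Q_H − W = 33.62 kJ.
The hot reservoir loses entropy Q_H/T_H = 45.5/645.37 = 0.07050 kJ/K; the cold reservoir gains Q_C/T_C = 33.62/360.00 = 0.09340 kJ/K.
ΔS_univ = −Q_H/T_H + Q_C/T_C = 0.02290 kJ/K (> 0, since η = 0.261 < η_Carnot = 0.442).

ΔS_univ ≈ 0.02290 kJ/K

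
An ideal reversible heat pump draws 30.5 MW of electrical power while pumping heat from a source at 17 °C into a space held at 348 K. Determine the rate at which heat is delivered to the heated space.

T_C = 17 °C → 17 + 273.15 = 290.15 K.
For a reversible heat pump, COP_HP = T_H/(T_H − T_C) = 348.00/57.85 = 6.0156.
Q_H = COP_HP · W = 6.0156 × 30.5 = 183.5 MW.

Q̇_H ≈ 183.5 MW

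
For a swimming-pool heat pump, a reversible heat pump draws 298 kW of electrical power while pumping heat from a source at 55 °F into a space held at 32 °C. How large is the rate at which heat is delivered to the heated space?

T_H = 32 °C → 32 + 273.15 = 305.15 K.
T_C = 55 °F → (55 − 32) × 5/9 = 12.78 °C = 285.93 K.
Reversible heating COP: COP_HP = T_H/(T_H − T_C) = 305.15/19.22 = 15.8749.
Q_H = COP_HP · W = 15.8749 × 298 = 4730 kW.

Q̇_H ≈ 4730 kW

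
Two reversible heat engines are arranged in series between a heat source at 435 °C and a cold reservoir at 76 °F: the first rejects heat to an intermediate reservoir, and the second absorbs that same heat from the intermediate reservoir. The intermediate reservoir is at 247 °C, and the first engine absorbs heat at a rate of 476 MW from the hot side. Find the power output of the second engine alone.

Ẇ₂ ≈ 150 MW

T_H = 435 °C → 435 + 273.15 = 708.15 K.
T_C = 76 °F → (76 − 32) × 5/9 = 24.44 °C = 297.59 K.
T_m = 247 °C → 247 + 273.15 = 520.15 K.
Heat entering the second stage: Q_m = Q_H·(T_m/T_H) = 476 × 520.15/708.15 = 350 MW.
Second-stage efficiency η₂ = 1 − T_C/T_m = 1 − 297.59/520.15 = 0.4279, so W₂ = η₂·Q_m = 150 MW.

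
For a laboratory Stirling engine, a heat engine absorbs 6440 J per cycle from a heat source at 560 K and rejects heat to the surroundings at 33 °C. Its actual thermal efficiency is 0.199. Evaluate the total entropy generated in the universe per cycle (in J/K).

ΔS_univ ≈ 5.35 J/K

T_C = 33 °C → 33 + 273.15 = 306.15 K.
W = η·Q_H = 0.199 × 6440 = 1282 J, so Q_C = Q_H − W = 5158 J.
Reservoir entropy changes: ΔS_H = −Q_H/T_H = −6440/560.00 = -11.50 J/K and ΔS_C = +Q_C/T_C = 5158/306.15 = 16.85 J/K.
ΔS_univ = −Q_H/T_H + Q_C/T_C = 5.35 J/K (> 0, since η = 0.199 < η_Carnot = 0.453).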